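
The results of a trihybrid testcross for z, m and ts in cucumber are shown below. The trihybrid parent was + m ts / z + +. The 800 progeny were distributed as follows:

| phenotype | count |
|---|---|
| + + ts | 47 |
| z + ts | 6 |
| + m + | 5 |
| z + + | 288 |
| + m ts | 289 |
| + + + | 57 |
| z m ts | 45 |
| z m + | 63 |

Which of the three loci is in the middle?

ts

The two rarest classes, + m + and z + ts, are the double crossovers. Comparing them with the parentals, only the ts allele has switched, so ts is the middle locus and the order is z – ts – m.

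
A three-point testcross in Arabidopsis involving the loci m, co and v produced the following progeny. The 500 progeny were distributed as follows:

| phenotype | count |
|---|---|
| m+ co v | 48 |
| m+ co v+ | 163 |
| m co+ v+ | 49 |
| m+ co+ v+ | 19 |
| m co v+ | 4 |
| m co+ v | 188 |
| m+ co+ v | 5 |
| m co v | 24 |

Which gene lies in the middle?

The two most frequent reciprocal classes, m+ co v+ and m co+ v, are the parental types, so the F1 was m+ co v+ / m co+ v.
The two rarest classes, m co v+ and m+ co+ v, are the double crossovers. Comparing them with the parentals, only the m allele has switched, so m is the middle locus and the order is co – m – v.

m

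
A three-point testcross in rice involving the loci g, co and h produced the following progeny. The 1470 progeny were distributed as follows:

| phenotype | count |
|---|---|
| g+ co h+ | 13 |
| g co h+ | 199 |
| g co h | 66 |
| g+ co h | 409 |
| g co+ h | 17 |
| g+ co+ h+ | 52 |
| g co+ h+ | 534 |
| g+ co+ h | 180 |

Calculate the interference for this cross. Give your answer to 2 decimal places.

0.27

The two most frequent reciprocal classes, g+ co h and g co+ h+, are the parental types, so the F1 was g+ co h / g co+ h+.
The two rarest classes, g+ co h+ and g co+ h, are the double crossovers. Comparing them with the parentals, only the h allele has switched, so h is the middle locus and the order is co – h – g.
co–h: (379 + 30)/1470 = 0.2782; h–g: (118 + 30)/1470 = 0.1007.
Expected DCO frequency = 0.2782 × 0.1007 ≈ 0.02801; observed = 30/1470 ≈ 0.02041.
Coefficient of coincidence = 0.02041/0.02801 ≈ 0.73; interference = 1 − 0.73 = 0.27.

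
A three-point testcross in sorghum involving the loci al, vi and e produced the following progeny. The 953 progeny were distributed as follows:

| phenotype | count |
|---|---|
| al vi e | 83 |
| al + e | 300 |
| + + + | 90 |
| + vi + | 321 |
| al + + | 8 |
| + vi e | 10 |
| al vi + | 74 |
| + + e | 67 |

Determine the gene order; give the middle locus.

The two most frequent reciprocal classes, + vi + and al + e, are the parental types, so the F1 was + vi + / al + e.
The two rarest classes, + vi e and al + +, are the double crossovers. Comparing them with the parentals, only the e allele has switched, so e is the middle locus and the order is al – e – vi.

e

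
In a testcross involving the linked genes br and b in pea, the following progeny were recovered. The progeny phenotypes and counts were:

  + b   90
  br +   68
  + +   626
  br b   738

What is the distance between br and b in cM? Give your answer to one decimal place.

The two most frequent classes, + + (626) and br b (738), are the parental types, so the F1 was + + / br b.
The recombinant classes are + b and br +: 90 + 68 = 158.
Recombination frequency = 158/1522 = 0.1038 ≈ 10.4%, i.e. 10.4 cM.

10.4 cM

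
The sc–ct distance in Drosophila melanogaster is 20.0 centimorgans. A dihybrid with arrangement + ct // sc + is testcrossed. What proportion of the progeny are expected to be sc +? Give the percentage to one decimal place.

40.0%

A map distance of 20.0 centimorgans corresponds to a recombination frequency of 0.200.
The F1 is + ct / sc +, so sc + is a parental gamete class with expected frequency (1 − r)/2 = 0.800/2 = 0.4000.
That is 0.4000 = 40.0% of the progeny.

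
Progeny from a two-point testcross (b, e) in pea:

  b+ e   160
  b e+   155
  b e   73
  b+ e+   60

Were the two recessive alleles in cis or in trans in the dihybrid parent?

The two most frequent classes are b+ e (160) and b e+ (155); these are the parental (non-recombinant) types.
So the F1 carried b+ e on one chromosome and b e+ on the other — the recessive alleles are on opposite chromosomes (trans / repulsion).

trans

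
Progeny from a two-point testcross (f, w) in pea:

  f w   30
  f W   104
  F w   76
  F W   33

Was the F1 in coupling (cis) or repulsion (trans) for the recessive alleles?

trans

The two most frequent classes are F w (76) and f W (104); these are the parental (non-recombinant) types.
So the F1 carried F w on one chromosome and f W on the other — the recessive alleles are on opposite chromosomes (trans / repulsion).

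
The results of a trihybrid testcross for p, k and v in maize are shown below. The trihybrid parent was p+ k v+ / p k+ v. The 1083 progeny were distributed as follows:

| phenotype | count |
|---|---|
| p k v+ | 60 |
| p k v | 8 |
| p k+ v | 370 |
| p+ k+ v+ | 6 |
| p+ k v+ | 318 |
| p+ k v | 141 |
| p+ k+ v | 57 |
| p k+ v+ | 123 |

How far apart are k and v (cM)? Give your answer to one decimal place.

25.7 cM

The two rarest classes, p+ k+ v+ and p k v, are the double crossovers. Comparing them with the parentals, only the k allele has switched, so k is the middle locus and the order is p – k – v.
Crossovers in the k–v interval produce the single-crossover classes p+ k v and p k+ v+ (141 + 123 = 264) plus the double crossovers (14).
RF(k–v) = (264 + 14) / 1083 = 278/1083 = 0.2567 → 25.7 cM.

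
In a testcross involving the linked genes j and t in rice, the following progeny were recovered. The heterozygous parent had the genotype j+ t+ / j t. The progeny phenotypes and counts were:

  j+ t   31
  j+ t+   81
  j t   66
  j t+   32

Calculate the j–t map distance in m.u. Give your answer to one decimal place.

The recombinant classes are j+ t and j t+: 31 + 32 = 63.
Recombination frequency = 63/210 = 0.3000 ≈ 30.0%, i.e. 30.0 m.u.

30.0 m.u.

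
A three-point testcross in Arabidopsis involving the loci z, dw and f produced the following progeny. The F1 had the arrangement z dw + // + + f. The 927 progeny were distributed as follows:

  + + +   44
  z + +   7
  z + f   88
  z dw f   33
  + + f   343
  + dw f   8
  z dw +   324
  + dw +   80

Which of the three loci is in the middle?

dw

The two rarest classes, z + + and + dw f, are the double crossovers. Comparing them with the parentals, only the dw allele has switched, so dw is the middle locus and the order is f – dw – z.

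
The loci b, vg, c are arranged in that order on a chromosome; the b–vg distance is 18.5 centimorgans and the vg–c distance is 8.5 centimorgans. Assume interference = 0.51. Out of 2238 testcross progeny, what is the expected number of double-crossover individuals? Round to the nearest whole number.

17

Map distances give recombination frequencies of 0.185 and 0.085 for the two intervals.
With interference 0.51 (so coincidence = 0.49), expected double-crossover frequency = 0.185 × 0.085 × 0.49 = 0.00771.
Expected number = 0.00771 × 2238 = 17.24 ≈ 17.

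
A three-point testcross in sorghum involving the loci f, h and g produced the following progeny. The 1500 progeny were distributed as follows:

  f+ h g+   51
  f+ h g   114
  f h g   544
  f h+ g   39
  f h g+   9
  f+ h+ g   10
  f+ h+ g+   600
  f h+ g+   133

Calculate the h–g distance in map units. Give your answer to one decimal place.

The two most frequent reciprocal classes, f+ h+ g+ and f h g, are the parental types, so the F1 was f+ h+ g+ / f h g.
The two rarest classes, f+ h+ g and f h g+, are the double crossovers. Comparing them with the parentals, only the g allele has switched, so g is the middle locus and the order is h – g – f.
Crossovers in the h–g interval produce the single-crossover classes f+ h g+ and f h+ g (51 + 39 = 90) plus the double crossovers (19).
RF(h–g) = (90 + 19) / 1500 = 109/1500 = 0.0727 → 7.3 map units.

7.3 map units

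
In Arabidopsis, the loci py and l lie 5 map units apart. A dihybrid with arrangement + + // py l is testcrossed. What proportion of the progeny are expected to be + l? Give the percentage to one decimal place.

2.5%

A map distance of 5 map units corresponds to a recombination frequency of 0.050.
The F1 is + + / py l, so + l is a recombinant gamete class with expected frequency r/2 = 0.050/2 = 0.0250.
That is 0.0250 = 2.5% of the progeny.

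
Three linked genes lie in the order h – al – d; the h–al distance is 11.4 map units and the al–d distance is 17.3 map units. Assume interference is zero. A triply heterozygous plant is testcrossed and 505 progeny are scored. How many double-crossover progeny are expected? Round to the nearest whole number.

Map distances give recombination frequencies of 0.114 and 0.173 for the two intervals.
With no interference, expected double-crossover frequency = 0.114 × 0.173 = 0.01972.
Expected number = 0.01972 × 505 = 9.96 ≈ 10.

10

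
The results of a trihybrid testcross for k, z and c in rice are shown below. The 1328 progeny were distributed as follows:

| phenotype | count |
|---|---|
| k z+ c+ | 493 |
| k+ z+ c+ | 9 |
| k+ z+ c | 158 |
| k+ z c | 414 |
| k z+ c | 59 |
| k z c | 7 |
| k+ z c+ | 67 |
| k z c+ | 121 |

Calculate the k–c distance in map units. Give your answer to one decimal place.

10.7 map units

The two most frequent reciprocal classes, k z+ c+ and k+ z c, are the parental types, so the F1 was k z+ c+ / k+ z c.
The two rarest classes, k+ z+ c+ and k z c, are the double crossovers. Comparing them with the parentals, only the k allele has switched, so k is the middle locus and the order is z – k – c.
Crossovers in the k–c interval produce the single-crossover classes k z+ c and k+ z c+ (59 + 67 = 126) plus the double crossovers (16).
RF(k–c) = (126 + 16) / 1328 = 142/1328 = 0.1069 → 10.7 map units.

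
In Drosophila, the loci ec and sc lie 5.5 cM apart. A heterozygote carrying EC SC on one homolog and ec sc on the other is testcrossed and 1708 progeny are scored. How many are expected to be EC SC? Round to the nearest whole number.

A map distance of 5.5 cM corresponds to a recombination frequency of 0.055.
The F1 is EC SC / ec sc, so EC SC is a parental gamete class with expected frequency (1 − r)/2 = 0.945/2 = 0.4725.
Expected number = 0.4725 × 1708 = 807.03 ≈ 807.

807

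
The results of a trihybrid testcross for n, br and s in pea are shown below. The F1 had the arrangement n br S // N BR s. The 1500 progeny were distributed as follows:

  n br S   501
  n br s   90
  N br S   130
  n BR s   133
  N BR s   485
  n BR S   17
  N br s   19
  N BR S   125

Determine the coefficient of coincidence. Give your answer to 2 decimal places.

The two rarest classes, n BR S and N br s, are the double crossovers. Comparing them with the parentals, only the br allele has switched, so br is the middle locus and the order is n – br – s.
n–br: (263 + 36)/1500 = 0.1993; br–s: (215 + 36)/1500 = 0.1673.
Expected DCO frequency = 0.1993 × 0.1673 ≈ 0.03334; observed = 36/1500 ≈ 0.02400.
Coefficient of coincidence = 0.02400/0.03334 ≈ 0.72.

0.72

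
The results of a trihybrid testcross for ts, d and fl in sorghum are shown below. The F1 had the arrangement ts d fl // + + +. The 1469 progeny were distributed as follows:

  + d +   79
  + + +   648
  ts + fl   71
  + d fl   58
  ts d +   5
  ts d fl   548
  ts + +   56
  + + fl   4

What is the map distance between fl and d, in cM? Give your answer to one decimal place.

10.8 cM

The two rarest classes, ts d + and + + fl, are the double crossovers. Comparing them with the parentals, only the fl allele has switched, so fl is the middle locus and the order is d – fl – ts.
Crossovers in the d–fl interval produce the single-crossover classes ts + fl and + d + (71 + 79 = 150) plus the double crossovers (9).
RF(d–fl) = (150 + 9) / 1469 = 159/1469 = 0.1082 → 10.8 cM.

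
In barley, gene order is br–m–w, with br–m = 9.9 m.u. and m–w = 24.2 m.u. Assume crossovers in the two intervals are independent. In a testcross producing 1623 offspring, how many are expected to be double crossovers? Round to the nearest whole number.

39

Map distances give recombination frequencies of 0.099 and 0.242 for the two intervals.
With no interference, expected double-crossover frequency = 0.099 × 0.242 = 0.02396.
Expected number = 0.02396 × 1623 = 38.88 ≈ 39.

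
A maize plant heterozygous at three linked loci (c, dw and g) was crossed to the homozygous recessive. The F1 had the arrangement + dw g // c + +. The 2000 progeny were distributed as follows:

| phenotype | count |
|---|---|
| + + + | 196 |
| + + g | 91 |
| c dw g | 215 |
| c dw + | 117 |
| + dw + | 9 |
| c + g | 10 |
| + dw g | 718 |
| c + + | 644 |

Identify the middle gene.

The two rarest classes, + dw + and c + g, are the double crossovers. Comparing them with the parentals, only the g allele has switched, so g is the middle locus and the order is dw – g – c.

g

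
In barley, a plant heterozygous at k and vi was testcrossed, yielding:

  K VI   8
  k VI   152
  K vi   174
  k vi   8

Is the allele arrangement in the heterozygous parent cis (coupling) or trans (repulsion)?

The two most frequent classes are K vi (174) and k VI (152); these are the parental (non-recombinant) types.
So the F1 carried K vi on one chromosome and k VI on the other — the recessive alleles are on opposite chromosomes (trans / repulsion).

trans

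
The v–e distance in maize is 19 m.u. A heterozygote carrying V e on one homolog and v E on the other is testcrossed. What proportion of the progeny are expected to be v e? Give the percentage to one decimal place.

A map distance of 19 m.u. corresponds to a recombination frequency of 0.190.
The F1 is V e / v E, so v e is a recombinant gamete class with expected frequency r/2 = 0.190/2 = 0.0950.
That is 0.0950 = 9.5% of the progeny.

9.5%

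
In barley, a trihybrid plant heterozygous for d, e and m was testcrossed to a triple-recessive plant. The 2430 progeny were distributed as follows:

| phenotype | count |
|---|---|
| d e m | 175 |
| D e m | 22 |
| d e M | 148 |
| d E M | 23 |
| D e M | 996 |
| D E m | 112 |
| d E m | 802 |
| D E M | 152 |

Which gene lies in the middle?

The two most frequent reciprocal classes, D e M and d E m, are the parental types, so the F1 was D e M / d E m.
The two rarest classes, D e m and d E M, are the double crossovers. Comparing them with the parentals, only the m allele has switched, so m is the middle locus and the order is d – m – e.

m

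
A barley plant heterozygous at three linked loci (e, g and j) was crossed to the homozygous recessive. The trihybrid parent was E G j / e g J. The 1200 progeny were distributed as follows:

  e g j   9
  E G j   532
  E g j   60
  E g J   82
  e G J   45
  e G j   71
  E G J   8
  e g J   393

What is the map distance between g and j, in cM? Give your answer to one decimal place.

The two rarest classes, E G J and e g j, are the double crossovers. Comparing them with the parentals, only the j allele has switched, so j is the middle locus and the order is e – j – g.
Crossovers in the j–g interval produce the single-crossover classes E g j and e G J (60 + 45 = 105) plus the double crossovers (17).
RF(j–g) = (105 + 17) / 1200 = 122/1200 = 0.1017 → 10.2 cM.

10.2 cM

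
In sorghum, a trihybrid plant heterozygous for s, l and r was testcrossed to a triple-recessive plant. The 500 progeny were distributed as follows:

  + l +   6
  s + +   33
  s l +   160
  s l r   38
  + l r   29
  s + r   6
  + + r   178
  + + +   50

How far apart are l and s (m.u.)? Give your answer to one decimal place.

The two most frequent reciprocal classes, s l + and + + r, are the parental types, so the F1 was s l + / + + r.
The two rarest classes, + l + and s + r, are the double crossovers. Comparing them with the parentals, only the s allele has switched, so s is the middle locus and the order is l – s – r.
Crossovers in the l–s interval produce the single-crossover classes s + + and + l r (33 + 29 = 62) plus the double crossovers (12).
RF(l–s) = (62 + 12) / 500 = 74/500 = 0.1480 → 14.8 m.u.

14.8 m.u.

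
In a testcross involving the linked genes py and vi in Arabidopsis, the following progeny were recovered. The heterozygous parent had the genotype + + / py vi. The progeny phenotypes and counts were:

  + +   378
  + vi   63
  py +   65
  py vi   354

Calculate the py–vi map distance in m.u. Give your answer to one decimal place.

14.9 m.u.

The recombinant classes are + vi and py +: 63 + 65 = 128.
Recombination frequency = 128/860 = 0.1488 ≈ 14.9%, i.e. 14.9 m.u.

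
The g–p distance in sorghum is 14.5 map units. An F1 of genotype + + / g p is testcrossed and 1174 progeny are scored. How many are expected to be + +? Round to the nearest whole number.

A map distance of 14.5 map units corresponds to a recombination frequency of 0.145.
The F1 is + + / g p, so + + is a parental gamete class with expected frequency (1 − r)/2 = 0.855/2 = 0.4275.
Expected number = 0.4275 × 1174 = 501.88 ≈ 502.

502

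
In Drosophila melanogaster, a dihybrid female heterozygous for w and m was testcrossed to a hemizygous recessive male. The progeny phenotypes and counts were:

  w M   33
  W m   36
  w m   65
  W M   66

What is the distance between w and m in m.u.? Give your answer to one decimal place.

34.5 m.u.

The two most frequent classes, W M (66) and w m (65), are the parental types, so the F1 was W M / w m.
The recombinant classes are W m and w M: 36 + 33 = 69.
Recombination frequency = 69/200 = 0.3450 ≈ 34.5%, i.e. 34.5 m.u.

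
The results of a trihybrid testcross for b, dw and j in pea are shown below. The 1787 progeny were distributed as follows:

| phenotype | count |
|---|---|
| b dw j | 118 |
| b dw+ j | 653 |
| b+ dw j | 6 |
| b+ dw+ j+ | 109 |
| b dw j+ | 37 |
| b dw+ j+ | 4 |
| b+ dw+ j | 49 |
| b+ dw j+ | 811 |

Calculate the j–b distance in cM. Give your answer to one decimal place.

5.4 cM

The two most frequent reciprocal classes, b+ dw j+ and b dw+ j, are the parental types, so the F1 was b+ dw j+ / b dw+ j.
The two rarest classes, b+ dw j and b dw+ j+, are the double crossovers. Comparing them with the parentals, only the j allele has switched, so j is the middle locus and the order is dw – j – b.
Crossovers in the j–b interval produce the single-crossover classes b dw j+ and b+ dw+ j (37 + 49 = 86) plus the double crossovers (10).
RF(j–b) = (86 + 10) / 1787 = 96/1787 = 0.0537 → 5.4 cM.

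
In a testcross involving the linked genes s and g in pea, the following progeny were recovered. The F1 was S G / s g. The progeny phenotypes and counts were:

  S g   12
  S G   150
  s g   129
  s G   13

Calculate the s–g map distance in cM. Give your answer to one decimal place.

The recombinant classes are S g and s G: 12 + 13 = 25.
Recombination frequency = 25/304 = 0.0822 ≈ 8.2%, i.e. 8.2 cM.

8.2 cM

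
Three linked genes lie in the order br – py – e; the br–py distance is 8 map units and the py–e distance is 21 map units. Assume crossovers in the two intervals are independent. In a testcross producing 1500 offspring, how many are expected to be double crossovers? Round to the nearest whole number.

Map distances give recombination frequencies of 0.080 and 0.210 for the two intervals.
With no interference, expected double-crossover frequency = 0.080 × 0.210 = 0.01680.
Expected number = 0.01680 × 1500 = 25.20 ≈ 25.

25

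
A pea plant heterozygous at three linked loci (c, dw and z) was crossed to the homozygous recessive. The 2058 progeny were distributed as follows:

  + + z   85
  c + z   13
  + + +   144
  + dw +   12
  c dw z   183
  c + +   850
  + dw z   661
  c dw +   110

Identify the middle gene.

The two most frequent reciprocal classes, + dw z and c + +, are the parental types, so the F1 was + dw z / c + +.
The two rarest classes, + dw + and c + z, are the double crossovers. Comparing them with the parentals, only the z allele has switched, so z is the middle locus and the order is dw – z – c.

z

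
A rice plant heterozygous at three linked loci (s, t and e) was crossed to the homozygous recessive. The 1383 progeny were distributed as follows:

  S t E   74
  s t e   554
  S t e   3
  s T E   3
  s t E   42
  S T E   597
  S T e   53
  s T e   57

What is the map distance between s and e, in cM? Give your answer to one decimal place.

7.3 cM

The two most frequent reciprocal classes, s t e and S T E, are the parental types, so the F1 was s t e / S T E.
The two rarest classes, S t e and s T E, are the double crossovers. Comparing them with the parentals, only the s allele has switched, so s is the middle locus and the order is e – s – t.
Crossovers in the e–s interval produce the single-crossover classes s t E and S T e (42 + 53 = 95) plus the double crossovers (6).
RF(e–s) = (95 + 6) / 1383 = 101/1383 = 0.0730 → 7.3 cM.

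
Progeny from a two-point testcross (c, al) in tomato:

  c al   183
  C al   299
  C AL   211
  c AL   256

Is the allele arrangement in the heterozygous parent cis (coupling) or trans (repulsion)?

trans

The two most frequent classes are C al (299) and c AL (256); these are the parental (non-recombinant) types.
So the F1 carried C al on one chromosome and c AL on the other — the recessive alleles are on opposite chromosomes (trans / repulsion).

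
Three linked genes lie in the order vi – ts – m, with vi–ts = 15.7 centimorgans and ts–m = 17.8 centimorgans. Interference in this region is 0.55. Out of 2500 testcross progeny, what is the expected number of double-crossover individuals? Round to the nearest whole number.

Map distances give recombination frequencies of 0.157 and 0.178 for the two intervals.
With interference 0.55 (so coincidence = 0.45), expected double-crossover frequency = 0.157 × 0.178 × 0.45 = 0.01258.
Expected number = 0.01258 × 2500 = 31.44 ≈ 31.

31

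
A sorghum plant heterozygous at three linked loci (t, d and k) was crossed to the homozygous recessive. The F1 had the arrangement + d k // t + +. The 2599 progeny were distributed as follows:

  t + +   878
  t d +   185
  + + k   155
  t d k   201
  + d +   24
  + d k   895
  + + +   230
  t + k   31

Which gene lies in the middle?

The two rarest classes, + d + and t + k, are the double crossovers. Comparing them with the parentals, only the k allele has switched, so k is the middle locus and the order is d – k – t.

k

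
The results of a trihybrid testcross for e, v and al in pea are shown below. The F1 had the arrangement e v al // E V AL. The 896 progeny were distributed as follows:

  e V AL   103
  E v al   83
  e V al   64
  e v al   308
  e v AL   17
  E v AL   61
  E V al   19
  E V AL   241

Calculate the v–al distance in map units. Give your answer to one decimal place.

18.0 map units

The two rarest classes, e v AL and E V al, are the double crossovers. Comparing them with the parentals, only the al allele has switched, so al is the middle locus and the order is e – al – v.
Crossovers in the al–v interval produce the single-crossover classes e V al and E v AL (64 + 61 = 125) plus the double crossovers (36).
RF(al–v) = (125 + 36) / 896 = 161/896 = 0.1797 → 18.0 map units.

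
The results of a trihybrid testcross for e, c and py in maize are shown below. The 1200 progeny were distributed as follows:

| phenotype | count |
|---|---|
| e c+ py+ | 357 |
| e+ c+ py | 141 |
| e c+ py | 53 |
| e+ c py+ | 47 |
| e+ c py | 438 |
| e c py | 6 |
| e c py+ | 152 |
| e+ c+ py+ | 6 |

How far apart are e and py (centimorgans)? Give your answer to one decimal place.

9.3 centimorgans

The two most frequent reciprocal classes, e+ c py and e c+ py+, are the parental types, so the F1 was e+ c py / e c+ py+.
The two rarest classes, e c py and e+ c+ py+, are the double crossovers. Comparing them with the parentals, only the e allele has switched, so e is the middle locus and the order is py – e – c.
Crossovers in the py–e interval produce the single-crossover classes e+ c py+ and e c+ py (47 + 53 = 100) plus the double crossovers (12).
RF(py–e) = (100 + 12) / 1200 = 112/1200 = 0.0933 → 9.3 centimorgans.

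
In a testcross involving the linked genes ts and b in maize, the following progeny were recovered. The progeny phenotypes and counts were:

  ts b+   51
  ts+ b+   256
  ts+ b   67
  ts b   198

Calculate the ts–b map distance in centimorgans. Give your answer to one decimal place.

20.6 centimorgans

The two most frequent classes, ts+ b+ (256) and ts b (198), are the parental types, so the F1 was ts+ b+ / ts b.
The recombinant classes are ts+ b and ts b+: 67 + 51 = 118.
Recombination frequency = 118/572 = 0.2063 ≈ 20.6%, i.e. 20.6 centimorgans.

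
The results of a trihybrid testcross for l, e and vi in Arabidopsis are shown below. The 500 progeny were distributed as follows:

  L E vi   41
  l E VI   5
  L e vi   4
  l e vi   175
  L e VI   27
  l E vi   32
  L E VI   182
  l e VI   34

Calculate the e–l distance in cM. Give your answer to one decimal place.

The two most frequent reciprocal classes, l e vi and L E VI, are the parental types, so the F1 was l e vi / L E VI.
The two rarest classes, L e vi and l E VI, are the double crossovers. Comparing them with the parentals, only the l allele has switched, so l is the middle locus and the order is e – l – vi.
Crossovers in the e–l interval produce the single-crossover classes l E vi and L e VI (32 + 27 = 59) plus the double crossovers (9).
RF(e–l) = (59 + 9) / 500 = 68/500 = 0.1360 → 13.6 cM.

13.6 cM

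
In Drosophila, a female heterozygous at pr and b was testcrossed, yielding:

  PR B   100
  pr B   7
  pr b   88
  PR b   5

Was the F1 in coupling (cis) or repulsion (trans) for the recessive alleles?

cis

The two most frequent classes are PR B (100) and pr b (88); these are the parental (non-recombinant) types.
So the F1 carried PR B on one chromosome and pr b on the other — the recessive alleles are on the same chromosome (cis / coupling).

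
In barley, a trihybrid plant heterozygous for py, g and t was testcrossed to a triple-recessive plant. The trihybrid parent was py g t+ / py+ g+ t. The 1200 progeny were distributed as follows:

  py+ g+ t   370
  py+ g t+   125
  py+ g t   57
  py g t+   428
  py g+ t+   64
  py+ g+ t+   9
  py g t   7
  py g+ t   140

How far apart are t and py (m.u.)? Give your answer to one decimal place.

The two rarest classes, py g t and py+ g+ t+, are the double crossovers. Comparing them with the parentals, only the t allele has switched, so t is the middle locus and the order is g – t – py.
Crossovers in the t–py interval produce the single-crossover classes py+ g t+ and py g+ t (125 + 140 = 265) plus the double crossovers (16).
RF(t–py) = (265 + 16) / 1200 = 281/1200 = 0.2342 → 23.4 m.u.

23.4 m.u.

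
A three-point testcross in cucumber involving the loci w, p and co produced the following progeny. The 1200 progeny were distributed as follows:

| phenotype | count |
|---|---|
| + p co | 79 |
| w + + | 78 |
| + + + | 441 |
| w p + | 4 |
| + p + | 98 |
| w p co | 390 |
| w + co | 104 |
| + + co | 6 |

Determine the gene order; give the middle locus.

co

The two most frequent reciprocal classes, w p co and + + +, are the parental types, so the F1 was w p co / + + +.
The two rarest classes, w p + and + + co, are the double crossovers. Comparing them with the parentals, only the co allele has switched, so co is the middle locus and the order is p – co – w.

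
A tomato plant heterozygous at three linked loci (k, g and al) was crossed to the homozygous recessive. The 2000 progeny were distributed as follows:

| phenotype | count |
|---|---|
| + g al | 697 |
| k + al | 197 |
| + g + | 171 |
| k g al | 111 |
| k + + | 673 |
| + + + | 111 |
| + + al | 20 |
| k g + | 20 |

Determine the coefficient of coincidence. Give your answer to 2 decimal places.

0.75

The two most frequent reciprocal classes, + g al and k + +, are the parental types, so the F1 was + g al / k + +.
The two rarest classes, + + al and k g +, are the double crossovers. Comparing them with the parentals, only the g allele has switched, so g is the middle locus and the order is al – g – k.
al–g: (368 + 40)/2000 = 0.2040; g–k: (222 + 40)/2000 = 0.1310.
Expected DCO frequency = 0.2040 × 0.1310 ≈ 0.02672; observed = 40/2000 ≈ 0.02000.
Coefficient of coincidence = 0.02000/0.02672 ≈ 0.75.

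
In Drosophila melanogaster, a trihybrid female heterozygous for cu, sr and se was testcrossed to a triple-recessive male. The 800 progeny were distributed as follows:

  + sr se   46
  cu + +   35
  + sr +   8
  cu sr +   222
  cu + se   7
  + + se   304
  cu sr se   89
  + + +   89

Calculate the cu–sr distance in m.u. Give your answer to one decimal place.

12.0 m.u.

The two most frequent reciprocal classes, + + se and cu sr +, are the parental types, so the F1 was + + se / cu sr +.
The two rarest classes, cu + se and + sr +, are the double crossovers. Comparing them with the parentals, only the cu allele has switched, so cu is the middle locus and the order is sr – cu – se.
Crossovers in the sr–cu interval produce the single-crossover classes + sr se and cu + + (46 + 35 = 81) plus the double crossovers (15).
RF(sr–cu) = (81 + 15) / 800 = 96/800 = 0.1200 → 12.0 m.u.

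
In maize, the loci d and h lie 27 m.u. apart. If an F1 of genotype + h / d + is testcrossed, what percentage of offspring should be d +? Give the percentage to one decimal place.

A map distance of 27 m.u. corresponds to a recombination frequency of 0.270.
The F1 is + h / d +, so d + is a parental gamete class with expected frequency (1 − r)/2 = 0.730/2 = 0.3650.
That is 0.3650 = 36.5% of the progeny.

36.5%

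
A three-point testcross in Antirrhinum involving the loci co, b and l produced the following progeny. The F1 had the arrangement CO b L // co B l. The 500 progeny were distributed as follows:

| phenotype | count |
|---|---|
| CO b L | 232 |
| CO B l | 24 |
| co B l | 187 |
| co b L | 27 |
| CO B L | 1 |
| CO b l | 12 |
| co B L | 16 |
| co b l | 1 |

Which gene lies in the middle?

b

The two rarest classes, CO B L and co b l, are the double crossovers. Comparing them with the parentals, only the b allele has switched, so b is the middle locus and the order is co – b – l.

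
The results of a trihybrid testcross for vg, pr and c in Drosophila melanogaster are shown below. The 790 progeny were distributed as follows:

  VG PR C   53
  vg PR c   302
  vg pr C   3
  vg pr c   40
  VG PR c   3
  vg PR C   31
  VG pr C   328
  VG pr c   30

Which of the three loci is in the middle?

The two most frequent reciprocal classes, vg PR c and VG pr C, are the parental types, so the F1 was vg PR c / VG pr C.
The two rarest classes, VG PR c and vg pr C, are the double crossovers. Comparing them with the parentals, only the vg allele has switched, so vg is the middle locus and the order is pr – vg – c.

vg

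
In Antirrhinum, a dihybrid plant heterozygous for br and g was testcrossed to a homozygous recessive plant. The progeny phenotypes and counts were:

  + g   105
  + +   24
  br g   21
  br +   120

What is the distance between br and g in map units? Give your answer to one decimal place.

16.7 map units

The two most frequent classes, + g (105) and br + (120), are the parental types, so the F1 was + g / br +.
The recombinant classes are + + and br g: 24 + 21 = 45.
Recombination frequency = 45/270 = 0.1667 ≈ 16.7%, i.e. 16.7 map units.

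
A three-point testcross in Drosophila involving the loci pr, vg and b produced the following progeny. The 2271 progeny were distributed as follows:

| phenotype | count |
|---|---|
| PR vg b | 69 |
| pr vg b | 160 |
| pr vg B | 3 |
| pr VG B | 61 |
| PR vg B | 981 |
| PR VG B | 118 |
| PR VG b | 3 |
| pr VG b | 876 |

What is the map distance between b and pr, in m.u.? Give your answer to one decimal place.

The two most frequent reciprocal classes, PR vg B and pr VG b, are the parental types, so the F1 was PR vg B / pr VG b.
The two rarest classes, pr vg B and PR VG b, are the double crossovers. Comparing them with the parentals, only the pr allele has switched, so pr is the middle locus and the order is vg – pr – b.
Crossovers in the pr–b interval produce the single-crossover classes PR vg b and pr VG B (69 + 61 = 130) plus the double crossovers (6).
RF(pr–b) = (130 + 6) / 2271 = 136/2271 = 0.0599 → 6.0 m.u.

6.0 m.u.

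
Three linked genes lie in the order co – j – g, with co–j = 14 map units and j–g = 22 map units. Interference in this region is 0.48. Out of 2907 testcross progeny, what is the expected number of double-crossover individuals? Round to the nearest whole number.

Map distances give recombination frequencies of 0.140 and 0.220 for the two intervals.
With interference 0.48 (so coincidence = 0.52), expected double-crossover frequency = 0.140 × 0.220 × 0.52 = 0.01602.
Expected number = 0.01602 × 2907 = 46.56 ≈ 47.

47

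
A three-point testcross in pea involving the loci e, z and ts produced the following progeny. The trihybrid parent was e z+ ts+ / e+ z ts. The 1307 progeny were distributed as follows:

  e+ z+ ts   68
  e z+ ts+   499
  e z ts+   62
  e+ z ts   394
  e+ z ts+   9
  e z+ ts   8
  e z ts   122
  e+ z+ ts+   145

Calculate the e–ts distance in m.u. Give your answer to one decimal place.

21.7 m.u.

The two rarest classes, e z+ ts and e+ z ts+, are the double crossovers. Comparing them with the parentals, only the ts allele has switched, so ts is the middle locus and the order is z – ts – e.
Crossovers in the ts–e interval produce the single-crossover classes e+ z+ ts+ and e z ts (145 + 122 = 267) plus the double crossovers (17).
RF(ts–e) = (267 + 17) / 1307 = 284/1307 = 0.2173 → 21.7 m.u.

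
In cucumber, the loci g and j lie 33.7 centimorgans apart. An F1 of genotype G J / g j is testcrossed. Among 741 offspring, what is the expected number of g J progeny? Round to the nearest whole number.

125

A map distance of 33.7 centimorgans corresponds to a recombination frequency of 0.337.
The F1 is G J / g j, so g J is a recombinant gamete class with expected frequency r/2 = 0.337/2 = 0.1685.
Expected number = 0.1685 × 741 = 124.86 ≈ 125.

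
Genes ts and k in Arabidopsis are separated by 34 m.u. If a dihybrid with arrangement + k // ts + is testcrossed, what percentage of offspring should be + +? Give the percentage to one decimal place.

17.0%

A map distance of 34 m.u. corresponds to a recombination frequency of 0.340.
The F1 is + k / ts +, so + + is a recombinant gamete class with expected frequency r/2 = 0.340/2 = 0.1700.
That is 0.1700 = 17.0% of the progeny.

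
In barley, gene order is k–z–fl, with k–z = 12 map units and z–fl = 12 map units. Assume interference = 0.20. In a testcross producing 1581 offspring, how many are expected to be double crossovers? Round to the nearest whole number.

18

Map distances give recombination frequencies of 0.120 and 0.120 for the two intervals.
With interference 0.20 (so coincidence = 0.80), expected double-crossover frequency = 0.120 × 0.120 × 0.80 = 0.01152.
Expected number = 0.01152 × 1581 = 18.21 ≈ 18.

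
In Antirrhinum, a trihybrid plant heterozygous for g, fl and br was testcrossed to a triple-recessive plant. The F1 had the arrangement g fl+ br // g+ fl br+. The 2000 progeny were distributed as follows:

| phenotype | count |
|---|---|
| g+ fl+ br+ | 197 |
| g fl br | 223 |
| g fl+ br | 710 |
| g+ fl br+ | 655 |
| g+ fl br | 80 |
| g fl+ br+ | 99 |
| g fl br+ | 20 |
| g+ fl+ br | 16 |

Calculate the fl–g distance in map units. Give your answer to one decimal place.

22.8 map units

The two rarest classes, g+ fl+ br and g fl br+, are the double crossovers. Comparing them with the parentals, only the g allele has switched, so g is the middle locus and the order is fl – g – br.
Crossovers in the fl–g interval produce the single-crossover classes g fl br and g+ fl+ br+ (223 + 197 = 420) plus the double crossovers (36).
RF(fl–g) = (420 + 36) / 2000 = 456/2000 = 0.2280 → 22.8 map units.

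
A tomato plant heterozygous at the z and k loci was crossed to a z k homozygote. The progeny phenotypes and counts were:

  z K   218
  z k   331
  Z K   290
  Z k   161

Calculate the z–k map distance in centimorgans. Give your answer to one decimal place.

The two most frequent classes, Z K (290) and z k (331), are the parental types, so the F1 was Z K / z k.
The recombinant classes are Z k and z K: 161 + 218 = 379.
Recombination frequency = 379/1000 = 0.3790 ≈ 37.9%, i.e. 37.9 centimorgans.

37.9 centimorgans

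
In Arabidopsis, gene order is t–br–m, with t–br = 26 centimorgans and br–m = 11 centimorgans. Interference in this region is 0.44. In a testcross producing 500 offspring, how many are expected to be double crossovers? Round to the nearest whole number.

Map distances give recombination frequencies of 0.260 and 0.110 for the two intervals.
With interference 0.44 (so coincidence = 0.56), expected double-crossover frequency = 0.260 × 0.110 × 0.56 = 0.01602.
Expected number = 0.01602 × 500 = 8.01 ≈ 8.

8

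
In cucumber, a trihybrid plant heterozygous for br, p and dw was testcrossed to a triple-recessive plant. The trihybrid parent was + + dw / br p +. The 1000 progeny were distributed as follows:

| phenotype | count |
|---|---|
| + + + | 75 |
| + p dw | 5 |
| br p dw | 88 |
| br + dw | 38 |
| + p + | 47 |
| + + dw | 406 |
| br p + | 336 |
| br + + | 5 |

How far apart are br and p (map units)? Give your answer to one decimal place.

The two rarest classes, + p dw and br + +, are the double crossovers. Comparing them with the parentals, only the p allele has switched, so p is the middle locus and the order is dw – p – br.
Crossovers in the p–br interval produce the single-crossover classes br + dw and + p + (38 + 47 = 85) plus the double crossovers (10).
RF(p–br) = (85 + 10) / 1000 = 95/1000 = 0.0950 → 9.5 map units.

9.5 map units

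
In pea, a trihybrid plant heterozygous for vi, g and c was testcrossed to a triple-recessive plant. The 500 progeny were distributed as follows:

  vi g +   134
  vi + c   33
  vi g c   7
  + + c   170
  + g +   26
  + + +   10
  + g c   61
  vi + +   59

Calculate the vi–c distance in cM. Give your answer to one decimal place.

15.2 cM

The two most frequent reciprocal classes, + + c and vi g +, are the parental types, so the F1 was + + c / vi g +.
The two rarest classes, + + + and vi g c, are the double crossovers. Comparing them with the parentals, only the c allele has switched, so c is the middle locus and the order is g – c – vi.
Crossovers in the c–vi interval produce the single-crossover classes vi + c and + g + (33 + 26 = 59) plus the double crossovers (17).
RF(c–vi) = (59 + 17) / 500 = 76/500 = 0.1520 → 15.2 cM.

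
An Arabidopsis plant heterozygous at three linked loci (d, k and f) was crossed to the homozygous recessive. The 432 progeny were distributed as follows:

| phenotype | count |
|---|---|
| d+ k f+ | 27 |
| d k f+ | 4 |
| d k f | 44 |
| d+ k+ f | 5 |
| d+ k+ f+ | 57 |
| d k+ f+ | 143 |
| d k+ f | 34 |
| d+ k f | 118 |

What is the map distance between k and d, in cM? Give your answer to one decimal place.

The two most frequent reciprocal classes, d k+ f+ and d+ k f, are the parental types, so the F1 was d k+ f+ / d+ k f.
The two rarest classes, d k f+ and d+ k+ f, are the double crossovers. Comparing them with the parentals, only the k allele has switched, so k is the middle locus and the order is d – k – f.
Crossovers in the d–k interval produce the single-crossover classes d+ k+ f+ and d k f (57 + 44 = 101) plus the double crossovers (9).
RF(d–k) = (101 + 9) / 432 = 110/432 = 0.2546 → 25.5 cM.

25.5 cM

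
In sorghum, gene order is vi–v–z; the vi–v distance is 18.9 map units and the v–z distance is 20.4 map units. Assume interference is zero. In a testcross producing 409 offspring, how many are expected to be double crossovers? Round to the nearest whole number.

Map distances give recombination frequencies of 0.189 and 0.204 for the two intervals.
With no interference, expected double-crossover frequency = 0.189 × 0.204 = 0.03856.
Expected number = 0.03856 × 409 = 15.77 ≈ 16.

16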